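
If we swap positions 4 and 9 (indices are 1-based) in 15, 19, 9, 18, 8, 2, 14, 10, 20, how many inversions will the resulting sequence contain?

20 inversions

Positions 4 and 9 hold 18 and 20; after swapping, the array is [15, 19, 9, 20, 8, 2, 14, 10, 18].
For each element, count later entries that are smaller:
15 → 9, 8, 2, 14, 10 → 5
19 → 9, 8, 2, 14, 10, 18 → 6
9 → 8, 2 → 2
20 → 8, 2, 14, 10, 18 → 5
8 → 2 → 1
2 → none → 0
14 → 10 → 1
10 → none → 0
18 → none → 0
Sum: 5 + 6 + 2 + 5 + 1 + 0 + 1 + 0 + 0 = 20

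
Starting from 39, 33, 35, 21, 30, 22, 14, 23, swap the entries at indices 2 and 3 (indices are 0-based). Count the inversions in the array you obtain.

21 inversions

Positions 2 and 3 hold 35 and 21; after swapping, the array is [39, 33, 21, 35, 30, 22, 14, 23].
Element-by-element contributions:
39 → 33, 21, 35, 30, 22, 14, 23 → 7
33 → 21, 30, 22, 14, 23 → 5
21 → 14 → 1
35 → 30, 22, 14, 23 → 4
30 → 22, 14, 23 → 3
22 → 14 → 1
14 → none → 0
23 → none → 0
Sum: 7 + 5 + 1 + 4 + 3 + 1 + 0 + 0 = 21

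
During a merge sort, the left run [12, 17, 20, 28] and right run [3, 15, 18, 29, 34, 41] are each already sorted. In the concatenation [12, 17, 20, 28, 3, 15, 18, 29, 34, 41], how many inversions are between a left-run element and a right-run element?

Count, for every r in R, how many entries of L exceed r:
r = 3: 12, 17, 20, 28 → 4
r = 15: 17, 20, 28 → 3
r = 18: 20, 28 → 2
r = 29: none → 0
r = 34: none → 0
r = 41: none → 0
Cross-inversions: 4 + 3 + 2 + 0 + 0 + 0 = 9

9 cross-inversions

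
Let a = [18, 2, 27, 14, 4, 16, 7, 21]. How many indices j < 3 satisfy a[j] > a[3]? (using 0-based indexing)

2

The element at index 3 is 14.
Elements before it: 18, 2, 27
Those larger than 14: 18, 27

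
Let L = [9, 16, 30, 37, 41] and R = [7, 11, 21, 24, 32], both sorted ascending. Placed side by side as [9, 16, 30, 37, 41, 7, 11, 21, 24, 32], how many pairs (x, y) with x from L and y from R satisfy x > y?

There are 17 split inversions.

Count, for every r in R, how many entries of L exceed r:
r = 7: 9, 16, 30, 37, 41 → 5
r = 11: 16, 30, 37, 41 → 4
r = 21: 30, 37, 41 → 3
r = 24: 30, 37, 41 → 3
r = 32: 37, 41 → 2
Cross-inversions: 5 + 4 + 3 + 3 + 2 = 17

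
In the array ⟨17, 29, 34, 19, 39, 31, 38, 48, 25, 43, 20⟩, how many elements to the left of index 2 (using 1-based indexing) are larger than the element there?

The element at index 2 is 29.
Elements before it: 17
None of them are larger than 29.

0 such elements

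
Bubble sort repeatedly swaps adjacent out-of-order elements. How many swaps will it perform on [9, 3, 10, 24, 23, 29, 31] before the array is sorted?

The minimum number of adjacent swaps to sort an array equals its inversion count, since every such swap removes exactly one inversion.
Count inversions — for each element, later elements that are smaller:
9: 3 → 1
3: none → 0
10: none → 0
24: 23 → 1
23: none → 0
29: none → 0
31: none → 0
Total inversions: 1 + 0 + 0 + 1 + 0 + 0 + 0 = 2

2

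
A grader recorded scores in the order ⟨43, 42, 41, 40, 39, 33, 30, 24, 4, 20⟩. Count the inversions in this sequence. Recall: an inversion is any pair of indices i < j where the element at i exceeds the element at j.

For each element, count later entries that are smaller:
43 → 42, 41, 40, 39, 33, 30, 24, 4, 20 → 9
42 → 41, 40, 39, 33, 30, 24, 4, 20 → 8
41 → 40, 39, 33, 30, 24, 4, 20 → 7
40 → 39, 33, 30, 24, 4, 20 → 6
39 → 33, 30, 24, 4, 20 → 5
33 → 30, 24, 4, 20 → 4
30 → 24, 4, 20 → 3
24 → 4, 20 → 2
4 → none → 0
20 → none → 0
Sum: 9 + 8 + 7 + 6 + 5 + 4 + 3 + 2 + 0 + 0 = 44

44 out-of-order pairs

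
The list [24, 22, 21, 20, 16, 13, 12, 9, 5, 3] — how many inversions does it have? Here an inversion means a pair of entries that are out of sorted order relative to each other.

Inversions: 45

For each element, count later entries that are smaller:
24: 9
22: 8
21: 7
20: 6
16: 5
13: 4
12: 3
9: 2
5: 1
3: 0
Sum: 9 + 8 + 7 + 6 + 5 + 4 + 3 + 2 + 1 + 0 = 45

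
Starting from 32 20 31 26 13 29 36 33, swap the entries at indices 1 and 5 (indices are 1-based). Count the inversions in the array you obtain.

Inversions: 4

Positions 1 and 5 hold 32 and 13; after swapping, the array is [13, 20, 31, 26, 32, 29, 36, 33].
Count, for each position, how many later elements it exceeds:
13: 0
20: 0
31: 2
26: 0
32: 1
29: 0
36: 1
33: 0
Sum: 0 + 0 + 2 + 0 + 1 + 0 + 1 + 0 = 4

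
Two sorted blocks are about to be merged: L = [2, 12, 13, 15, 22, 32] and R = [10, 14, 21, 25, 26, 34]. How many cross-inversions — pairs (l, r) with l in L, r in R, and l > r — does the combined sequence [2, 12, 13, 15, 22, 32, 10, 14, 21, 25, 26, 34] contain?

Count, for every r in R, how many entries of L exceed r:
r = 10: 12, 13, 15, 22, 32 → 5
r = 14: 15, 22, 32 → 3
r = 21: 22, 32 → 2
r = 25: 32 → 1
r = 26: 32 → 1
r = 34: none → 0
Cross-inversions: 5 + 3 + 2 + 1 + 1 + 0 = 12

12 split inversions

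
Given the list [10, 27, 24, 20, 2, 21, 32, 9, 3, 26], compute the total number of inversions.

For each element, count later entries that are smaller:
10 → 2, 9, 3 → 3
27 → 24, 20, 2, 21, 9, 3, 26 → 7
24 → 20, 2, 21, 9, 3 → 5
20 → 2, 9, 3 → 3
2 → none → 0
21 → 9, 3 → 2
32 → 9, 3, 26 → 3
9 → 3 → 1
3 → none → 0
26 → none → 0
Sum: 3 + 7 + 5 + 3 + 0 + 2 + 3 + 1 + 0 + 0 = 24

24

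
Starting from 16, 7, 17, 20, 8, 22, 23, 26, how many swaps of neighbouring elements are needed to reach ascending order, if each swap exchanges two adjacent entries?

Each adjacent swap fixes exactly one inversion, so the minimum swap count equals the number of inversions.
Count inversions — for each element, later elements that are smaller:
16: 7, 8 → 2
7: none → 0
17: 8 → 1
20: 8 → 1
8: none → 0
22: none → 0
23: none → 0
26: none → 0
Total inversions: 2 + 0 + 1 + 1 + 0 + 0 + 0 + 0 = 4

4 adjacent swaps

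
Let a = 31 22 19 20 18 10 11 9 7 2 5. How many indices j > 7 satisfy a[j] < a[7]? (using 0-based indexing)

3

The element at index 7 is 9.
Elements after it: 7, 2, 5
Those smaller than 9: 7, 2, 5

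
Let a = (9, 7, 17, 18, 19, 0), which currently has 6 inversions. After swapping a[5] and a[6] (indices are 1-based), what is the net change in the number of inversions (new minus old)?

Positions 5 and 6 hold 19 and 0; after swapping, the array is [9, 7, 17, 18, 0, 19].
Element-by-element contributions:
9: 2
7: 1
17: 1
18: 1
0: 0
19: 0
Sum: 2 + 1 + 1 + 1 + 0 + 0 = 5
Change: 5 − 6 = -1

-1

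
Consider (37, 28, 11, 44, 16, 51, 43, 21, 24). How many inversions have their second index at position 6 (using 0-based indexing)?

2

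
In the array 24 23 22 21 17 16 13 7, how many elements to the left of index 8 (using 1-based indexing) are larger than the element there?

The element at index 8 is 7.
Elements before it: 24, 23, 22, 21, 17, 16, 13
Those larger than 7: 24, 23, 22, 21, 17, 16, 13

7 such elements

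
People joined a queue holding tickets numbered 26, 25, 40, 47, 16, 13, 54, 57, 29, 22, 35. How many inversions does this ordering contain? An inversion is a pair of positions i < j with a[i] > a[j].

25 inversions

Sweep left to right; for each value list the smaller values that follow it:
26 → 25, 16, 13, 22 → 4
25 → 16, 13, 22 → 3
40 → 16, 13, 29, 22, 35 → 5
47 → 16, 13, 29, 22, 35 → 5
16 → 13 → 1
13 → none → 0
54 → 29, 22, 35 → 3
57 → 29, 22, 35 → 3
29 → 22 → 1
22 → none → 0
35 → none → 0
Sum: 4 + 3 + 5 + 5 + 1 + 0 + 3 + 3 + 1 + 0 + 0 = 25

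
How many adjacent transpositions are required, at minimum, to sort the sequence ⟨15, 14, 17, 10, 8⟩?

8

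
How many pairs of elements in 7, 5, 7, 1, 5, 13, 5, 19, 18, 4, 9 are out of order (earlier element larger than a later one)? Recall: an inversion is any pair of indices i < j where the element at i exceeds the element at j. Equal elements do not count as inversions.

Element-by-element contributions:
7 → 5, 1, 5, 5, 4 → 5
5 → 1, 4 → 2
7 → 1, 5, 5, 4 → 4
1 → none → 0
5 → 4 → 1
13 → 5, 4, 9 → 3
5 → 4 → 1
19 → 18, 4, 9 → 3
18 → 4, 9 → 2
4 → none → 0
9 → none → 0
Sum: 5 + 2 + 4 + 0 + 1 + 3 + 1 + 3 + 2 + 0 + 0 = 21

21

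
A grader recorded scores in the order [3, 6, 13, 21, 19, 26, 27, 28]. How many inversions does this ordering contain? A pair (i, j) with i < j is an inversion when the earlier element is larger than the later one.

Sweep left to right; for each value list the smaller values that follow it:
3 → none → 0
6 → none → 0
13 → none → 0
21 → 19 → 1
19 → none → 0
26 → none → 0
27 → none → 0
28 → none → 0
Sum: 0 + 0 + 0 + 1 + 0 + 0 + 0 + 0 = 1

1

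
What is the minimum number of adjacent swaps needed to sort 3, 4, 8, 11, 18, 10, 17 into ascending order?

Adjacent swaps: 3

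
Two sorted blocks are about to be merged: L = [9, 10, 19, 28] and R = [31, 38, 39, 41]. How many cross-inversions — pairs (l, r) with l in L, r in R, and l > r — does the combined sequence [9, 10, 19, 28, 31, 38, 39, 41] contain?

Take each right-half value and tally the left-half values above it:
r = 31: none → 0
r = 38: none → 0
r = 39: none → 0
r = 41: none → 0
Cross-inversions: 0 + 0 + 0 + 0 = 0

0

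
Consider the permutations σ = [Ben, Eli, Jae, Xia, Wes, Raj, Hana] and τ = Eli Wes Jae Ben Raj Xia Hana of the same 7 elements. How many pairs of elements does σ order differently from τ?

6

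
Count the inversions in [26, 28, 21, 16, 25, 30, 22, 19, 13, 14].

33

For each element, count later entries that are smaller:
26: 7
28: 7
21: 4
16: 2
25: 4
30: 4
22: 3
19: 2
13: 0
14: 0
Sum: 7 + 7 + 4 + 2 + 4 + 4 + 3 + 2 + 0 + 0 = 33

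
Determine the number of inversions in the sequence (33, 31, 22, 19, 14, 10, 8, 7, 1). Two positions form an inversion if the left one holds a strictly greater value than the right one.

36

Element-by-element contributions:
33 → 31, 22, 19, 14, 10, 8, 7, 1 → 8
31 → 22, 19, 14, 10, 8, 7, 1 → 7
22 → 19, 14, 10, 8, 7, 1 → 6
19 → 14, 10, 8, 7, 1 → 5
14 → 10, 8, 7, 1 → 4
10 → 8, 7, 1 → 3
8 → 7, 1 → 2
7 → 1 → 1
1 → none → 0
Sum: 8 + 7 + 6 + 5 + 4 + 3 + 2 + 1 + 0 = 36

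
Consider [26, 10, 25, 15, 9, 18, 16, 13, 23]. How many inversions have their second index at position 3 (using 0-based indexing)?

2

The element at index 3 is 15.
Elements before it: 26, 10, 25
Those larger than 15: 26, 25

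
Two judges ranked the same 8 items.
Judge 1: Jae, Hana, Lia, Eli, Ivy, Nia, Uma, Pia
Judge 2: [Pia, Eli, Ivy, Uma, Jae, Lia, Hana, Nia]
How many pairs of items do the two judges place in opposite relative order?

18

Assign each item its position (1..8) in the first ordering, then rewrite the second ordering as that position sequence:
positions: Jae→1, Hana→2, Lia→3, Eli→4, Ivy→5, Nia→6, Uma→7, Pia→8
second ordering as positions: [8, 4, 5, 7, 1, 3, 2, 6]
Discordant pairs = inversions in this position sequence.
8: 4, 5, 7, 1, 3, 2, 6 → 7
4: 1, 3, 2 → 3
5: 1, 3, 2 → 3
7: 1, 3, 2, 6 → 4
1: 0
3: 2 → 1
2: 0
6: 0
Total: 7 + 3 + 3 + 4 + 0 + 1 + 0 + 0 = 18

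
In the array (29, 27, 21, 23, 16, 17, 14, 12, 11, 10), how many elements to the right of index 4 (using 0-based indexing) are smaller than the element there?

4 such elements

The element at index 4 is 16.
Elements after it: 17, 14, 12, 11, 10
Those smaller than 16: 14, 12, 11, 10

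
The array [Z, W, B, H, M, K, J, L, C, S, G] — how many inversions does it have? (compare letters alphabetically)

Sweep left to right; for each value list the smaller values that follow it:
Z: 10
W: 9
B: 0
H: 2
M: 5
K: 3
J: 2
L: 2
C: 0
S: 1
G: 0
Sum: 10 + 9 + 0 + 2 + 5 + 3 + 2 + 2 + 0 + 1 + 0 = 34

34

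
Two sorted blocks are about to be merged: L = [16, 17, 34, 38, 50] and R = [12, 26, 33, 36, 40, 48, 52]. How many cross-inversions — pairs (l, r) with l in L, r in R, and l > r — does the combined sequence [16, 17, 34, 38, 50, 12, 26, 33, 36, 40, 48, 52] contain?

For each element r of the right run, count left-run elements greater than r:
r = 12: 16, 17, 34, 38, 50 → 5
r = 26: 34, 38, 50 → 3
r = 33: 34, 38, 50 → 3
r = 36: 38, 50 → 2
r = 40: 50 → 1
r = 48: 50 → 1
r = 52: none → 0
Cross-inversions: 5 + 3 + 3 + 2 + 1 + 1 + 0 = 15

15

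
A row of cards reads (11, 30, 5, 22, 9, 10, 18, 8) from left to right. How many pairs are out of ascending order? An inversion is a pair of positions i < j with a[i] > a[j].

17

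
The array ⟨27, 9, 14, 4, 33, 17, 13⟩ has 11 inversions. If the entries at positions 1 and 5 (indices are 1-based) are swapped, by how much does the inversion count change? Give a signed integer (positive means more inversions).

+1

Positions 1 and 5 hold 27 and 33; after swapping, the array is [33, 9, 14, 4, 27, 17, 13].
Sweep left to right; for each value list the smaller values that follow it:
33: 6
9: 1
14: 2
4: 0
27: 2
17: 1
13: 0
Sum: 6 + 1 + 2 + 0 + 2 + 1 + 0 = 12
Change: 12 − 11 = +1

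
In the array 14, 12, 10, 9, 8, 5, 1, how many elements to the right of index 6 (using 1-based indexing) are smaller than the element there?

1

The element at index 6 is 5.
Elements after it: 1
Those smaller than 5: 1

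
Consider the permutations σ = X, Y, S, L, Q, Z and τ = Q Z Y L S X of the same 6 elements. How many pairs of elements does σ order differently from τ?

Assign each item its position (1..6) in the first ordering, then rewrite the second ordering as that position sequence:
positions: X→1, Y→2, S→3, L→4, Q→5, Z→6
second ordering as positions: [5, 6, 2, 4, 3, 1]
Discordant pairs = inversions in this position sequence.
5: 2, 4, 3, 1 → 4
6: 2, 4, 3, 1 → 4
2: 1 → 1
4: 3, 1 → 2
3: 1 → 1
1: 0
Total: 4 + 4 + 1 + 2 + 1 + 0 = 12

12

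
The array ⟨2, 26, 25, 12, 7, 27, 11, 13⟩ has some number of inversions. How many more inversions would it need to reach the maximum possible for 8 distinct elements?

15

Maximum inversions for 8 distinct elements is C(8, 2) = 8·7/2 = 28.
Current inversions — for each element, count later smaller elements:
2: 0
26: 5
25: 4
12: 2
7: 0
27: 2
11: 0
13: 0
Current total: 0 + 5 + 4 + 2 + 0 + 2 + 0 + 0 = 13
Shortfall: 28 − 13 = 15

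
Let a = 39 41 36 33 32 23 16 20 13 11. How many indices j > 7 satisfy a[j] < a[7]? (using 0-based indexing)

2 such elements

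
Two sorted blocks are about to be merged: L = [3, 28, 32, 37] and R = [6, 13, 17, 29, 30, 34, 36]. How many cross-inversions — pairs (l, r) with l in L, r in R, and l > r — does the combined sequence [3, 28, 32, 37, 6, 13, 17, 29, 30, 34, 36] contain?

15 cross-inversions

For each element r of the right run, count left-run elements greater than r:
r = 6: 28, 32, 37 → 3
r = 13: 28, 32, 37 → 3
r = 17: 28, 32, 37 → 3
r = 29: 32, 37 → 2
r = 30: 32, 37 → 2
r = 34: 37 → 1
r = 36: 37 → 1
Cross-inversions: 3 + 3 + 3 + 2 + 2 + 1 + 1 = 15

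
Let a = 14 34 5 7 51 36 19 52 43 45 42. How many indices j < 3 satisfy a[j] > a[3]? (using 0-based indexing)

2 such elements

The element at index 3 is 7.
Elements before it: 14, 34, 5
Those larger than 7: 14, 34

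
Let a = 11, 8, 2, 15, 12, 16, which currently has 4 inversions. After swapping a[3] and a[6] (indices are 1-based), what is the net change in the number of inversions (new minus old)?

+5

Positions 3 and 6 hold 2 and 16; after swapping, the array is [11, 8, 16, 15, 12, 2].
For each element, count later entries that are smaller:
11: 2
8: 1
16: 3
15: 2
12: 1
2: 0
Sum: 2 + 1 + 3 + 2 + 1 + 0 = 9
Change: 9 − 4 = +5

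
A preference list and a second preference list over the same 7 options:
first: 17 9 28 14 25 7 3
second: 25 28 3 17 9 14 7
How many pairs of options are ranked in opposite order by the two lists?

10 pairs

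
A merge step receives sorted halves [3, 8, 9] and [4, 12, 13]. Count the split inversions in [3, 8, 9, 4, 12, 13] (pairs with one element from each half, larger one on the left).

Take each right-half value and tally the left-half values above it:
r = 4: 8, 9 → 2
r = 12: none → 0
r = 13: none → 0
Cross-inversions: 2 + 0 + 0 = 2

2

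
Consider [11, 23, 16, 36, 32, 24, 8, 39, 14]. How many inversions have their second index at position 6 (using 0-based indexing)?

6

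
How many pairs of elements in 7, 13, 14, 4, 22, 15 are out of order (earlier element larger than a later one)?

For each element, count later entries that are smaller:
7 → 4 → 1
13 → 4 → 1
14 → 4 → 1
4 → none → 0
22 → 15 → 1
15 → none → 0
Sum: 1 + 1 + 1 + 0 + 1 + 0 = 4

4 inversions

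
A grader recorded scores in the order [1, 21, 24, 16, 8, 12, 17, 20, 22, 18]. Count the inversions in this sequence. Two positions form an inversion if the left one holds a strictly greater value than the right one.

For each element, count later entries that are smaller:
1 → none → 0
21 → 16, 8, 12, 17, 20, 18 → 6
24 → 16, 8, 12, 17, 20, 22, 18 → 7
16 → 8, 12 → 2
8 → none → 0
12 → none → 0
17 → none → 0
20 → 18 → 1
22 → 18 → 1
18 → none → 0
Sum: 0 + 6 + 7 + 2 + 0 + 0 + 0 + 1 + 1 + 0 = 17

Out-of-order pairs: 17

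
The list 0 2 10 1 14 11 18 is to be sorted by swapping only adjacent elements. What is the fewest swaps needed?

3 adjacent swaps

Minimum adjacent swaps = number of inversions (each swap of adjacent out-of-order elements removes one inversion and no swap can remove more).
Count inversions — for each element, later elements that are smaller:
0: none → 0
2: 1 → 1
10: 1 → 1
1: none → 0
14: 11 → 1
11: none → 0
18: none → 0
Total inversions: 0 + 1 + 1 + 0 + 1 + 0 + 0 = 3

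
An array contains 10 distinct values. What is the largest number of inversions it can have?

45 inversions

The maximum occurs when the array is in strictly decreasing order: every one of the C(10, 2) pairs is inverted.
C(10, 2) = 10·9/2 = 45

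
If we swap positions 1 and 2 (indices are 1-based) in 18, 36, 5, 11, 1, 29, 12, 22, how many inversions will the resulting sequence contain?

15

Positions 1 and 2 hold 18 and 36; after swapping, the array is [36, 18, 5, 11, 1, 29, 12, 22].
Element-by-element contributions:
36 → 18, 5, 11, 1, 29, 12, 22 → 7
18 → 5, 11, 1, 12 → 4
5 → 1 → 1
11 → 1 → 1
1 → none → 0
29 → 12, 22 → 2
12 → none → 0
22 → none → 0
Sum: 7 + 4 + 1 + 1 + 0 + 2 + 0 + 0 = 15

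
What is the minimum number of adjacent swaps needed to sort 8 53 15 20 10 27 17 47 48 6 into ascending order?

20 adjacent swaps

Minimum adjacent swaps = number of inversions (each swap of adjacent out-of-order elements removes one inversion and no swap can remove more).
Count inversions — for each element, later elements that are smaller:
8: 6 → 1
53: 15, 20, 10, 27, 17, 47, 48, 6 → 8
15: 10, 6 → 2
20: 10, 17, 6 → 3
10: 6 → 1
27: 17, 6 → 2
17: 6 → 1
47: 6 → 1
48: 6 → 1
6: none → 0
Total inversions: 1 + 8 + 2 + 3 + 1 + 2 + 1 + 1 + 1 + 0 = 20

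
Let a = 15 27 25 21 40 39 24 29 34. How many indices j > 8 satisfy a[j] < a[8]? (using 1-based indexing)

The element at index 8 is 29.
Elements after it: 34
None of them are smaller than 29.

0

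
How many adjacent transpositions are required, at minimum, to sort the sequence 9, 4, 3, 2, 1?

10

The minimum number of adjacent swaps to sort an array equals its inversion count, since every such swap removes exactly one inversion.
Count inversions — for each element, later elements that are smaller:
9: 4, 3, 2, 1 → 4
4: 3, 2, 1 → 3
3: 2, 1 → 2
2: 1 → 1
1: none → 0
Total inversions: 4 + 3 + 2 + 1 + 0 = 10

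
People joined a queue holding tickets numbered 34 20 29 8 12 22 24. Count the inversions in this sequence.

Listing every pair i<j with a[i]>a[j] (using 0-based positions):
(0,1): 34 > 20
(0,2): 34 > 29
(0,3): 34 > 8
(0,4): 34 > 12
(0,5): 34 > 22
(0,6): 34 > 24
(1,3): 20 > 8
(1,4): 20 > 12
(2,3): 29 > 8
(2,4): 29 > 12
(2,5): 29 > 22
(2,6): 29 > 24
That's 12 pairs.

Inversions: 12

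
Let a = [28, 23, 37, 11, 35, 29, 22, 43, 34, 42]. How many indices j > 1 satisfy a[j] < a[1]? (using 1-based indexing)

3 such elements

The element at index 1 is 28.
Elements after it: 23, 37, 11, 35, 29, 22, 43, 34, 42
Those smaller than 28: 23, 11, 22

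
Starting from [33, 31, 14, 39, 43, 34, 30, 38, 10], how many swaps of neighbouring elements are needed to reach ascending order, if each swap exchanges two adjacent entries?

Each adjacent swap fixes exactly one inversion, so the minimum swap count equals the number of inversions.
Count inversions — for each element, later elements that are smaller:
33: 31, 14, 30, 10 → 4
31: 14, 30, 10 → 3
14: 10 → 1
39: 34, 30, 38, 10 → 4
43: 34, 30, 38, 10 → 4
34: 30, 10 → 2
30: 10 → 1
38: 10 → 1
10: none → 0
Total inversions: 4 + 3 + 1 + 4 + 4 + 2 + 1 + 1 + 0 = 20

20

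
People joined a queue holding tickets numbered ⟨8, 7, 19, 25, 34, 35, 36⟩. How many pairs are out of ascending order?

Listing every pair i<j with a[i]>a[j] (using 1-based positions):
(1,2): 8 > 7
That's 1 pair.

1 out-of-order pair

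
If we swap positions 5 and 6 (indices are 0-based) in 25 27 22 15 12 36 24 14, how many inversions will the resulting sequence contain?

Positions 5 and 6 hold 36 and 24; after swapping, the array is [25, 27, 22, 15, 12, 24, 36, 14].
Sweep left to right; for each value list the smaller values that follow it:
25: 5
27: 5
22: 3
15: 2
12: 0
24: 1
36: 1
14: 0
Sum: 5 + 5 + 3 + 2 + 0 + 1 + 1 + 0 = 17

17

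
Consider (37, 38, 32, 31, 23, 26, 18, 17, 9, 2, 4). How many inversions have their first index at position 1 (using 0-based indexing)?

9

The element at index 1 is 38.
Elements after it: 32, 31, 23, 26, 18, 17, 9, 2, 4
Those smaller than 38: 32, 31, 23, 26, 18, 17, 9, 2, 4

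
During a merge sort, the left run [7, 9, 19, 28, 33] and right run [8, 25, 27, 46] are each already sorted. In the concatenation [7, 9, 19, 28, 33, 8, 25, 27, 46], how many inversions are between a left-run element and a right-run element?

8

Take each right-half value and tally the left-half values above it:
r = 8: 9, 19, 28, 33 → 4
r = 25: 28, 33 → 2
r = 27: 28, 33 → 2
r = 46: none → 0
Cross-inversions: 4 + 2 + 2 + 0 = 8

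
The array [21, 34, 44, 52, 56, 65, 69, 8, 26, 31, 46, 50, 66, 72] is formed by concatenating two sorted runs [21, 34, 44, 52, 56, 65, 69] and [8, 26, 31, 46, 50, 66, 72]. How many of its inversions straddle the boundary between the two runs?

28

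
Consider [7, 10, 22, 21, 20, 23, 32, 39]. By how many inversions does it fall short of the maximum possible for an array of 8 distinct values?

25

Maximum inversions for 8 distinct elements is C(8, 2) = 8·7/2 = 28.
Current inversions — for each element, count later smaller elements:
7: 0
10: 0
22: 2
21: 1
20: 0
23: 0
32: 0
39: 0
Current total: 0 + 0 + 2 + 1 + 0 + 0 + 0 + 0 = 3
Shortfall: 28 − 3 = 25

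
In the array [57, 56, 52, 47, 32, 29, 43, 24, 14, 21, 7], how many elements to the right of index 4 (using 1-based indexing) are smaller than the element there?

7 such elements

The element at index 4 is 47.
Elements after it: 32, 29, 43, 24, 14, 21, 7
Those smaller than 47: 32, 29, 43, 24, 14, 21, 7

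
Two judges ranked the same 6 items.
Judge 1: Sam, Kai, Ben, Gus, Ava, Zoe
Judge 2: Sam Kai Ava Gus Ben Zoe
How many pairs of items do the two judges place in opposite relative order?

Assign each item its position (1..6) in the first ordering, then rewrite the second ordering as that position sequence:
positions: Sam→1, Kai→2, Ben→3, Gus→4, Ava→5, Zoe→6
second ordering as positions: [1, 2, 5, 4, 3, 6]
Discordant pairs = inversions in this position sequence.
1: 0
2: 0
5: 4, 3 → 2
4: 3 → 1
3: 0
6: 0
Total: 0 + 0 + 2 + 1 + 0 + 0 = 3

3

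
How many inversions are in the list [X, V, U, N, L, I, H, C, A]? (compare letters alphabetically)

Count, for each position, how many later elements it exceeds:
X: 8
V: 7
U: 6
N: 5
L: 4
I: 3
H: 2
C: 1
A: 0
Sum: 8 + 7 + 6 + 5 + 4 + 3 + 2 + 1 + 0 = 36

Inversions: 36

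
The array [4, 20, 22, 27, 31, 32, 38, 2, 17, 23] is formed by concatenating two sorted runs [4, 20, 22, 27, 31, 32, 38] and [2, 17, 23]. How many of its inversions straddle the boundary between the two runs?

17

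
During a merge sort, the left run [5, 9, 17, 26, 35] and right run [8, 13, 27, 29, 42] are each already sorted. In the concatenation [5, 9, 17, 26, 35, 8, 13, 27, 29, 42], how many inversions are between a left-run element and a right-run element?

Count, for every r in R, how many entries of L exceed r:
r = 8: 9, 17, 26, 35 → 4
r = 13: 17, 26, 35 → 3
r = 27: 35 → 1
r = 29: 35 → 1
r = 42: none → 0
Cross-inversions: 4 + 3 + 1 + 1 + 0 = 9

9 cross-inversions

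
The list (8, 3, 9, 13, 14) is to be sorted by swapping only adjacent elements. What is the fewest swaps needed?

1

Each adjacent swap fixes exactly one inversion, so the minimum swap count equals the number of inversions.
Count inversions — for each element, later elements that are smaller:
8: 3 → 1
3: none → 0
9: none → 0
13: none → 0
14: none → 0
Total inversions: 1 + 0 + 0 + 0 + 0 = 1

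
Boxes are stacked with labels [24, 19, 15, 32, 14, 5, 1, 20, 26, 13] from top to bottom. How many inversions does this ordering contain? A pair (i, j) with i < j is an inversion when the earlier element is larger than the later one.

For each element, count later entries that are smaller:
24: 7
19: 5
15: 4
32: 6
14: 3
5: 1
1: 0
20: 1
26: 1
13: 0
Sum: 7 + 5 + 4 + 6 + 3 + 1 + 0 + 1 + 1 + 0 = 28

28 inversions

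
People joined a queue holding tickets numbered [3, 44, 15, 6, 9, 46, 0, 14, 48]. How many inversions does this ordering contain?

14

For each element, count later entries that are smaller:
3 → 0 → 1
44 → 15, 6, 9, 0, 14 → 5
15 → 6, 9, 0, 14 → 4
6 → 0 → 1
9 → 0 → 1
46 → 0, 14 → 2
0 → none → 0
14 → none → 0
48 → none → 0
Sum: 1 + 5 + 4 + 1 + 1 + 2 + 0 + 0 + 0 = 14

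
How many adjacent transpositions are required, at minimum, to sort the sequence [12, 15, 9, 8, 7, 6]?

14

The minimum number of adjacent swaps to sort an array equals its inversion count, since every such swap removes exactly one inversion.
Count inversions — for each element, later elements that are smaller:
12: 9, 8, 7, 6 → 4
15: 9, 8, 7, 6 → 4
9: 8, 7, 6 → 3
8: 7, 6 → 2
7: 6 → 1
6: none → 0
Total inversions: 4 + 4 + 3 + 2 + 1 + 0 = 14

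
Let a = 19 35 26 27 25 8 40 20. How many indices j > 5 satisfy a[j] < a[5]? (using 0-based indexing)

0 such elements

The element at index 5 is 8.
Elements after it: 40, 20
None of them are smaller than 8.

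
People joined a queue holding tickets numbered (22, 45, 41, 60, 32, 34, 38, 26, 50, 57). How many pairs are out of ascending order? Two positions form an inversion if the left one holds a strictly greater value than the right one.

18 inversions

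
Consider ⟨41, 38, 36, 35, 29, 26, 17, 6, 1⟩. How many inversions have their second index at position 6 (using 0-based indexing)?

The element at index 6 is 17.
Elements before it: 41, 38, 36, 35, 29, 26
Those larger than 17: 41, 38, 36, 35, 29, 26

6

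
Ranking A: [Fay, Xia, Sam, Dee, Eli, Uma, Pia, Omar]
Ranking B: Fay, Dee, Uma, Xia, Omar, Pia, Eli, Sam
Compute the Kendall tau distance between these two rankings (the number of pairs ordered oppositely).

11

Assign each item its position (1..8) in the first ordering, then rewrite the second ordering as that position sequence:
positions: Fay→1, Xia→2, Sam→3, Dee→4, Eli→5, Uma→6, Pia→7, Omar→8
second ordering as positions: [1, 4, 6, 2, 8, 7, 5, 3]
Discordant pairs = inversions in this position sequence.
1: 0
4: 2, 3 → 2
6: 2, 5, 3 → 3
2: 0
8: 7, 5, 3 → 3
7: 5, 3 → 2
5: 3 → 1
3: 0
Total: 0 + 2 + 3 + 0 + 3 + 2 + 1 + 0 = 11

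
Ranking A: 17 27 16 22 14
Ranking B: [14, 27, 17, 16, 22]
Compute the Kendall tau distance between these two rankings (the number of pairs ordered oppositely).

Assign each item its position (1..5) in the first ordering, then rewrite the second ordering as that position sequence:
positions: 17→1, 27→2, 16→3, 22→4, 14→5
second ordering as positions: [5, 2, 1, 3, 4]
Discordant pairs = inversions in this position sequence.
5: 2, 1, 3, 4 → 4
2: 1 → 1
1: 0
3: 0
4: 0
Total: 4 + 1 + 0 + 0 + 0 = 5

Discordant pairs: 5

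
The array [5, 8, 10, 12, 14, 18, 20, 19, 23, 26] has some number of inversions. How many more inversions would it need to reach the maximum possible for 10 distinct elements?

44 inversions short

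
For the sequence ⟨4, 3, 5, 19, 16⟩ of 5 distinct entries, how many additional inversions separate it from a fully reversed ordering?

Maximum inversions for 5 distinct elements is C(5, 2) = 5·4/2 = 10.
Current inversions — for each element, count later smaller elements:
4: 1
3: 0
5: 0
19: 1
16: 0
Current total: 1 + 0 + 0 + 1 + 0 = 2
Shortfall: 10 − 2 = 8

8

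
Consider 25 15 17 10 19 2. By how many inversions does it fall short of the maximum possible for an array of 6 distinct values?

Maximum inversions for 6 distinct elements is C(6, 2) = 6·5/2 = 15.
Current inversions — for each element, count later smaller elements:
25: 5
15: 2
17: 2
10: 1
19: 1
2: 0
Current total: 5 + 2 + 2 + 1 + 1 + 0 = 11
Shortfall: 15 − 11 = 4

4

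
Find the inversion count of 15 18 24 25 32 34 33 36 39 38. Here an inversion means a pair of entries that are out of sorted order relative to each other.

Count, for each position, how many later elements it exceeds:
15: 0
18: 0
24: 0
25: 0
32: 0
34: 1
33: 0
36: 0
39: 1
38: 0
Sum: 0 + 0 + 0 + 0 + 0 + 1 + 0 + 0 + 1 + 0 = 2

2 out-of-order pairs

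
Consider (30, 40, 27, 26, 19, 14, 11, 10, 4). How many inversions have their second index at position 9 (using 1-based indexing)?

The element at index 9 is 4.
Elements before it: 30, 40, 27, 26, 19, 14, 11, 10
Those larger than 4: 30, 40, 27, 26, 19, 14, 11, 10

8 such elements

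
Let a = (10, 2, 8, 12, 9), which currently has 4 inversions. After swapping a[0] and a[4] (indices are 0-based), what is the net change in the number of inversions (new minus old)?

-1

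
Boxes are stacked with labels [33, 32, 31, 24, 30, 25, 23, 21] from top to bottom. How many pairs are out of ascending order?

Element-by-element contributions:
33: 7
32: 6
31: 5
24: 2
30: 3
25: 2
23: 1
21: 0
Sum: 7 + 6 + 5 + 2 + 3 + 2 + 1 + 0 = 26

26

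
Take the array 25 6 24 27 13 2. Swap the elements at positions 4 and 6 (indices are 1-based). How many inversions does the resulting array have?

Inversions: 7

Positions 4 and 6 hold 27 and 2; after swapping, the array is [25, 6, 24, 2, 13, 27].
Count, for each position, how many later elements it exceeds:
25 → 6, 24, 2, 13 → 4
6 → 2 → 1
24 → 2, 13 → 2
2 → none → 0
13 → none → 0
27 → none → 0
Sum: 4 + 1 + 2 + 0 + 0 + 0 = 7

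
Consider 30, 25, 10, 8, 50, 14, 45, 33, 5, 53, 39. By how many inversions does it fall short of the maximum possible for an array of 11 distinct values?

32

Maximum inversions for 11 distinct elements is C(11, 2) = 11·10/2 = 55.
Current inversions — for each element, count later smaller elements:
30: 5
25: 4
10: 2
8: 1
50: 5
14: 1
45: 3
33: 1
5: 0
53: 1
39: 0
Current total: 5 + 4 + 2 + 1 + 5 + 1 + 3 + 1 + 0 + 1 + 0 = 23
Shortfall: 55 − 23 = 32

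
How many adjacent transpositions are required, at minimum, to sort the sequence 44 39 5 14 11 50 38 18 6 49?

23 adjacent swaps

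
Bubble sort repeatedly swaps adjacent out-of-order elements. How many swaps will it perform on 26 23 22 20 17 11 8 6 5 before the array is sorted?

Adjacent swaps: 36

Each adjacent swap fixes exactly one inversion, so the minimum swap count equals the number of inversions.
Count inversions — for each element, later elements that are smaller:
26: 23, 22, 20, 17, 11, 8, 6, 5 → 8
23: 22, 20, 17, 11, 8, 6, 5 → 7
22: 20, 17, 11, 8, 6, 5 → 6
20: 17, 11, 8, 6, 5 → 5
17: 11, 8, 6, 5 → 4
11: 8, 6, 5 → 3
8: 6, 5 → 2
6: 5 → 1
5: none → 0
Total inversions: 8 + 7 + 6 + 5 + 4 + 3 + 2 + 1 + 0 = 36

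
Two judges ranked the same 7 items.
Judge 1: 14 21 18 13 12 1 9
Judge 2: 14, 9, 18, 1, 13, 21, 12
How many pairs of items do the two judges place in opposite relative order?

Assign each item its position (1..7) in the first ordering, then rewrite the second ordering as that position sequence:
positions: 14→1, 21→2, 18→3, 13→4, 12→5, 1→6, 9→7
second ordering as positions: [1, 7, 3, 6, 4, 2, 5]
Discordant pairs = inversions in this position sequence.
1: 0
7: 3, 6, 4, 2, 5 → 5
3: 2 → 1
6: 4, 2, 5 → 3
4: 2 → 1
2: 0
5: 0
Total: 0 + 5 + 1 + 3 + 1 + 0 + 0 = 10

10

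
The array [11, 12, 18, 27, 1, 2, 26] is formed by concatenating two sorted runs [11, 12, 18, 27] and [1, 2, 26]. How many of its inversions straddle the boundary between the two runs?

For each element r of the right run, count left-run elements greater than r:
r = 1: 11, 12, 18, 27 → 4
r = 2: 11, 12, 18, 27 → 4
r = 26: 27 → 1
Cross-inversions: 4 + 4 + 1 = 9

9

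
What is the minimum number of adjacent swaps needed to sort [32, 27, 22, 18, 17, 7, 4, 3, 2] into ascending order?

Each adjacent swap fixes exactly one inversion, so the minimum swap count equals the number of inversions.
Count inversions — for each element, later elements that are smaller:
32: 27, 22, 18, 17, 7, 4, 3, 2 → 8
27: 22, 18, 17, 7, 4, 3, 2 → 7
22: 18, 17, 7, 4, 3, 2 → 6
18: 17, 7, 4, 3, 2 → 5
17: 7, 4, 3, 2 → 4
7: 4, 3, 2 → 3
4: 3, 2 → 2
3: 2 → 1
2: none → 0
Total inversions: 8 + 7 + 6 + 5 + 4 + 3 + 2 + 1 + 0 = 36

36 adjacent swaps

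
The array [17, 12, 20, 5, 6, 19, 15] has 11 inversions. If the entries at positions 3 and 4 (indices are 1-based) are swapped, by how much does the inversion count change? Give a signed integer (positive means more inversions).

Positions 3 and 4 hold 20 and 5; after swapping, the array is [17, 12, 5, 20, 6, 19, 15].
Count, for each position, how many later elements it exceeds:
17 → 12, 5, 6, 15 → 4
12 → 5, 6 → 2
5 → none → 0
20 → 6, 19, 15 → 3
6 → none → 0
19 → 15 → 1
15 → none → 0
Sum: 4 + 2 + 0 + 3 + 0 + 1 + 0 = 10
Change: 10 − 11 = -1

-1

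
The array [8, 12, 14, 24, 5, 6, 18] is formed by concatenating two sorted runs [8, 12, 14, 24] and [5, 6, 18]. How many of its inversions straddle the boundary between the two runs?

Count, for every r in R, how many entries of L exceed r:
r = 5: 8, 12, 14, 24 → 4
r = 6: 8, 12, 14, 24 → 4
r = 18: 24 → 1
Cross-inversions: 4 + 4 + 1 = 9

9 cross-inversions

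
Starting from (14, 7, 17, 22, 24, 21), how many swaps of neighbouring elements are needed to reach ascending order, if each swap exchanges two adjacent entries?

There are 3 adjacent swaps.

Each adjacent swap fixes exactly one inversion, so the minimum swap count equals the number of inversions.
Count inversions — for each element, later elements that are smaller:
14: 7 → 1
7: none → 0
17: none → 0
22: 21 → 1
24: 21 → 1
21: none → 0
Total inversions: 1 + 0 + 0 + 1 + 1 + 0 = 3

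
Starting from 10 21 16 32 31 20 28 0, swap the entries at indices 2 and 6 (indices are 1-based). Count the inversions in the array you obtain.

13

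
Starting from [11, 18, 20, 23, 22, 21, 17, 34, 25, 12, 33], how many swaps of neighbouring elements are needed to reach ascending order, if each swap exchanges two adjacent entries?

18 adjacent swaps

Each adjacent swap fixes exactly one inversion, so the minimum swap count equals the number of inversions.
Count inversions — for each element, later elements that are smaller:
11: none → 0
18: 17, 12 → 2
20: 17, 12 → 2
23: 22, 21, 17, 12 → 4
22: 21, 17, 12 → 3
21: 17, 12 → 2
17: 12 → 1
34: 25, 12, 33 → 3
25: 12 → 1
12: none → 0
33: none → 0
Total inversions: 0 + 2 + 2 + 4 + 3 + 2 + 1 + 3 + 1 + 0 + 0 = 18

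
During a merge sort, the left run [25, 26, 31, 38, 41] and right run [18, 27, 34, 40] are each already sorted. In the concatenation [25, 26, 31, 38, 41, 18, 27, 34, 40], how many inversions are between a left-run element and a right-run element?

For each element r of the right run, count left-run elements greater than r:
r = 18: 25, 26, 31, 38, 41 → 5
r = 27: 31, 38, 41 → 3
r = 34: 38, 41 → 2
r = 40: 41 → 1
Cross-inversions: 5 + 3 + 2 + 1 = 11

11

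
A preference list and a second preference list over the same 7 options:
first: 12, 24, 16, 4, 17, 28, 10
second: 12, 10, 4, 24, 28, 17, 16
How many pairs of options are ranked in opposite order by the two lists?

Assign each item its position (1..7) in the first ordering, then rewrite the second ordering as that position sequence:
positions: 12→1, 24→2, 16→3, 4→4, 17→5, 28→6, 10→7
second ordering as positions: [1, 7, 4, 2, 6, 5, 3]
Discordant pairs = inversions in this position sequence.
1: 0
7: 4, 2, 6, 5, 3 → 5
4: 2, 3 → 2
2: 0
6: 5, 3 → 2
5: 3 → 1
3: 0
Total: 0 + 5 + 2 + 0 + 2 + 1 + 0 = 10

10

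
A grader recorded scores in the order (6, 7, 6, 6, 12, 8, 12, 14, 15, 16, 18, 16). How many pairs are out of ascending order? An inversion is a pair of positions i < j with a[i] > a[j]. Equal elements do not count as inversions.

For each element, count later entries that are smaller:
6: 0
7: 2
6: 0
6: 0
12: 1
8: 0
12: 0
14: 0
15: 0
16: 0
18: 1
16: 0
Sum: 0 + 2 + 0 + 0 + 1 + 0 + 0 + 0 + 0 + 0 + 1 + 0 = 4

4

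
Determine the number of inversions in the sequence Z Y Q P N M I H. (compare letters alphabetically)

For each element, count later entries that are smaller:
Z: 7
Y: 6
Q: 5
P: 4
N: 3
M: 2
I: 1
H: 0
Sum: 7 + 6 + 5 + 4 + 3 + 2 + 1 + 0 = 28

28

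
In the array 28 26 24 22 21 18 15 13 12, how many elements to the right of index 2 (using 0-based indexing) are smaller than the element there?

6

The element at index 2 is 24.
Elements after it: 22, 21, 18, 15, 13, 12
Those smaller than 24: 22, 21, 18, 15, 13, 12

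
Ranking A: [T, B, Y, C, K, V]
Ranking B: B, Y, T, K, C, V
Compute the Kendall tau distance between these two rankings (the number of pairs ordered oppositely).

Assign each item its position (1..6) in the first ordering, then rewrite the second ordering as that position sequence:
positions: T→1, B→2, Y→3, C→4, K→5, V→6
second ordering as positions: [2, 3, 1, 5, 4, 6]
Discordant pairs = inversions in this position sequence.
2: 1 → 1
3: 1 → 1
1: 0
5: 4 → 1
4: 0
6: 0
Total: 1 + 1 + 0 + 1 + 0 + 0 = 3

There are 3 discordant pairs.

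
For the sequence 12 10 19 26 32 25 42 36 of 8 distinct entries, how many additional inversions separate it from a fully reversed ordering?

Maximum inversions for 8 distinct elements is C(8, 2) = 8·7/2 = 28.
Current inversions — for each element, count later smaller elements:
12: 1
10: 0
19: 0
26: 1
32: 1
25: 0
42: 1
36: 0
Current total: 1 + 0 + 0 + 1 + 1 + 0 + 1 + 0 = 4
Shortfall: 28 − 4 = 24

24 inversions short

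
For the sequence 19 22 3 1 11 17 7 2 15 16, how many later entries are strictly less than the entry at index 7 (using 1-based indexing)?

1 such element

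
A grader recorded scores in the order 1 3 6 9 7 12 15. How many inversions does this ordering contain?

1

Count, for each position, how many later elements it exceeds:
1: 0
3: 0
6: 0
9: 1
7: 0
12: 0
15: 0
Sum: 0 + 0 + 0 + 1 + 0 + 0 + 0 = 1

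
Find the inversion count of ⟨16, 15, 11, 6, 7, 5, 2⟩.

Element-by-element contributions:
16: 6
15: 5
11: 4
6: 2
7: 2
5: 1
2: 0
Sum: 6 + 5 + 4 + 2 + 2 + 1 + 0 = 20

There are 20 inversions.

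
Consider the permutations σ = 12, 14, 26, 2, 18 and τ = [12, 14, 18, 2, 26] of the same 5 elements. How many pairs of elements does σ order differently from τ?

Assign each item its position (1..5) in the first ordering, then rewrite the second ordering as that position sequence:
positions: 12→1, 14→2, 26→3, 2→4, 18→5
second ordering as positions: [1, 2, 5, 4, 3]
Discordant pairs = inversions in this position sequence.
1: 0
2: 0
5: 4, 3 → 2
4: 3 → 1
3: 0
Total: 0 + 0 + 2 + 1 + 0 = 3

3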